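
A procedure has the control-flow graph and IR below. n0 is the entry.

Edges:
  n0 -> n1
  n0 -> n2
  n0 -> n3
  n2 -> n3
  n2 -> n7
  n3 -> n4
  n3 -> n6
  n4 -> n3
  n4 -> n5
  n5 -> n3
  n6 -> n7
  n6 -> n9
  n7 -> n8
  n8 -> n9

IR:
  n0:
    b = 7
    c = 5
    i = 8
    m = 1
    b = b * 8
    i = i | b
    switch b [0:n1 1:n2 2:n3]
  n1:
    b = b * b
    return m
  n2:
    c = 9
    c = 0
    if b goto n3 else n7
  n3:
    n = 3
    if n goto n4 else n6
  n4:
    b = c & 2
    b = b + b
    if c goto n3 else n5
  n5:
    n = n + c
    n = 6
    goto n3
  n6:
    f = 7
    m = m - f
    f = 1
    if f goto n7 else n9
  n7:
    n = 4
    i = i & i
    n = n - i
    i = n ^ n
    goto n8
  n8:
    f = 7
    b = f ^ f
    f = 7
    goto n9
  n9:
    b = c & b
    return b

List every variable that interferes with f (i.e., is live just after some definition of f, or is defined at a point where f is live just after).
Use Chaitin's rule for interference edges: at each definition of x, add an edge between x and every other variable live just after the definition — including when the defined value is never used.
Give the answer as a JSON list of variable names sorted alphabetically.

Per-block:
  n0 def {b,c,i,m} use ∅
  n1 def {b} use {b,m}
  n2 def {c} use {b}
  n3 def {n} use ∅
  n4 def {b} use {c}
  n5 def {n} use {c,n}
  n6 def {f,m} use {m}
  n7 def {i,n} use {i}
  n8 def {b,f} use ∅
  n9 def {b} use {b,c}

Liveness:
  n0: in=∅ out={b,c,i,m}
  n1: in={b,m} out=∅
  n2: in={b,i,m} out={b,c,i,m}
  n3: in={b,c,i,m} out={b,c,i,m,n}
  n4: in={c,i,m,n} out={b,c,i,m,n}
  n5: in={b,c,i,m,n} out={b,c,i,m}
  n6: in={b,c,i,m} out={b,c,i}
  n7: in={c,i} out={c}
  n8: in={c} out={b,c}
  n9: in={b,c} out=∅

Conflict graph:
  b↔{c,f,i,m,n}
  c↔{b,f,i,m,n}
  f↔{b,c,i,m}
  i↔{b,c,f,m,n}
  m↔{b,c,f,i,n}
  n↔{b,c,i,m}

N(f) = ["b", "c", "i", "m"]

Answer: ["b", "c", "i", "m"]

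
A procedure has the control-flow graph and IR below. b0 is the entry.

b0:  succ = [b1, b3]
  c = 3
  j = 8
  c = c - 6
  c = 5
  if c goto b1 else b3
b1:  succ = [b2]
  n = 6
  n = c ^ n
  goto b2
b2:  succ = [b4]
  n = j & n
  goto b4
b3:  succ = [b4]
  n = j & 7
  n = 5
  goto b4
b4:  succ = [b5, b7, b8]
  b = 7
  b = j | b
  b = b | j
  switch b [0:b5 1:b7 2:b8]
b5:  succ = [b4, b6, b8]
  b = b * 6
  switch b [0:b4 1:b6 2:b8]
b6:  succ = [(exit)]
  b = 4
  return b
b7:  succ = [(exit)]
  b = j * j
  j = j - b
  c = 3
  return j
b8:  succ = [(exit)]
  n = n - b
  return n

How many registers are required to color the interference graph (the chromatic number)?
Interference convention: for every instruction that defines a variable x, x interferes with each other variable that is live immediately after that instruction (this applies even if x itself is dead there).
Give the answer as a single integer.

Answer: 3

Analysis:
Block summaries:
  b0 def {c,j} use ∅
  b1 def {n} use {c}
  b2 def {n} use {j,n}
  b3 def {n} use {j}
  b4 def {b} use {j}
  b5 def {b} use {b}
  b6 def {b} use ∅
  b7 def {b,c,j} use {j}
  b8 def {n} use {b,n}

Live sets:
  b0 li=∅ lo={c,j}
  b1 li={c,j} lo={j,n}
  b2 li={j,n} lo={j,n}
  b3 li={j} lo={j,n}
  b4 li={j,n} lo={b,j,n}
  b5 li={b,j,n} lo={b,j,n}
  b6 li=∅ lo=∅
  b7 li={j} lo=∅
  b8 li={b,n} lo=∅

Interfere edges:
  b↔{j,n}
  c↔{j,n}
  j↔{b,c,n}
  n↔{b,c,j}

Chromatic number:
  lower bound: {b,j,n} mutually conflict ⇒ χ ≥ 3
  assign b→c2 c→c2 j→c0 n→c1 — no edge inside a register ⇒ χ ≤ 3
  χ = 3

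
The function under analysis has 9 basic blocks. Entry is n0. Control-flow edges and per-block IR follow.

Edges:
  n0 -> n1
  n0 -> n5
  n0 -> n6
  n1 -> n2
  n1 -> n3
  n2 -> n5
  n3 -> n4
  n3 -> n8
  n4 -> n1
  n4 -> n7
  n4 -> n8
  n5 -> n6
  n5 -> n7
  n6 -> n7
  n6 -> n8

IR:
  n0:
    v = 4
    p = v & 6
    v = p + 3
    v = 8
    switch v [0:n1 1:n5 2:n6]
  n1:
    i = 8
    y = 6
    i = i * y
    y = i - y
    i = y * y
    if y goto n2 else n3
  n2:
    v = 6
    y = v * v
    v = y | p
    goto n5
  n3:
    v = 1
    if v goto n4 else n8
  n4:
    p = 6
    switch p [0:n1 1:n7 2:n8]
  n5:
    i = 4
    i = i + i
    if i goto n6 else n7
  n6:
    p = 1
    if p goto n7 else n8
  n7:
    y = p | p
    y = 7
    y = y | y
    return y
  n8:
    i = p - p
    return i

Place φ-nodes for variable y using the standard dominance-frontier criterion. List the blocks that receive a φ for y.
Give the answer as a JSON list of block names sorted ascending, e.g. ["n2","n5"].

Answer: ["n1", "n5", "n6", "n7", "n8"]

Working:
idom tree: n1←n0 n2←n1 n3←n1 n4←n3 n5←n0 n6←n0 n7←n0 n8←n0
Dom at joins:
  n1: preds {n0,n4}: {n0} ∩ {n0,n1,n3,n4} = {n0}; idom=n0
  n5: preds {n0,n2}: {n0} ∩ {n0,n1,n2} = {n0}; idom=n0
  n6: preds {n0,n5}: {n0} ∩ {n0,n5} = {n0}; idom=n0
  n7: preds {n4,n5,n6}: {n0,n1,n3,n4} ∩ {n0,n5} ∩ {n0,n6} = {n0}; idom=n0
  n8: preds {n3,n4,n6}: {n0,n1,n3} ∩ {n0,n1,n3,n4} ∩ {n0,n6} = {n0}; idom=n0

DF walk-up:
  join n1 pred n0: · stop@n0
  join n1 pred n4: n4→n3→n1 stop@n0
  join n5 pred n0: · stop@n0
  join n5 pred n2: n2→n1 stop@n0
  join n6 pred n0: · stop@n0
  join n6 pred n5: n5 stop@n0
  join n7 pred n4: n4→n3→n1 stop@n0
  join n7 pred n5: n5 stop@n0
  join n7 pred n6: n6 stop@n0
  join n8 pred n3: n3→n1 stop@n0
  join n8 pred n4: n4→n3→n1 stop@n0
  join n8 pred n6: n6 stop@n0
  DF(n0)=∅
  DF(n1)={n1,n5,n7,n8}
  DF(n2)={n5}
  DF(n3)={n1,n7,n8}
  DF(n4)={n1,n7,n8}
  DF(n5)={n6,n7}
  DF(n6)={n7,n8}
  DF(n7)=∅
  DF(n8)=∅

φ for y: defs {n1,n2,n7}
  DF⁺ = {n1,n5,n6,n7,n8}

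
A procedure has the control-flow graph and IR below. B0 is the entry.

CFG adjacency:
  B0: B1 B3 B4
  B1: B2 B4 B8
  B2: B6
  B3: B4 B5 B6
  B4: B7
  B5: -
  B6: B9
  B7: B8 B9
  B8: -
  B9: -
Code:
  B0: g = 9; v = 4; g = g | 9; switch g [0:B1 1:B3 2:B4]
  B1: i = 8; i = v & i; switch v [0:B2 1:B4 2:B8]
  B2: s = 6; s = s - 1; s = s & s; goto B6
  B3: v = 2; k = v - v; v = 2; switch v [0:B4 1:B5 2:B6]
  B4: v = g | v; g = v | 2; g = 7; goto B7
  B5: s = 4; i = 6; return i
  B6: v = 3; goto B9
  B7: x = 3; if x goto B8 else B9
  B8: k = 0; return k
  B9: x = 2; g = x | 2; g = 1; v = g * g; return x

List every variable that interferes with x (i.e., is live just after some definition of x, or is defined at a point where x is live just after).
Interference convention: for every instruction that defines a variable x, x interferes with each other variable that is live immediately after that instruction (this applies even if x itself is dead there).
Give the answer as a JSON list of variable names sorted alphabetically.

Per-block:
  B0: {g,v} / ∅
  B1: {i} / {v}
  B2: {s} / ∅
  B3: {k,v} / ∅
  B4: {g,v} / {g,v}
  B5: {i,s} / ∅
  B6: {v} / ∅
  B7: {x} / ∅
  B8: {k} / ∅
  B9: {g,v,x} / ∅

Live sets:
  B0 li=∅ lo={g,v}
  B1 li={g,v} lo={g,v}
  B2 li=∅ lo=∅
  B3 li={g} lo={g,v}
  B4 li={g,v} lo=∅
  B5 li=∅ lo=∅
  B6 li=∅ lo=∅
  B7 li=∅ lo=∅
  B8 li=∅ lo=∅
  B9 li=∅ lo=∅

Interference:
  g↔{i,k,v,x}
  i↔{g,v}
  k↔{g}
  s↔∅
  v↔{g,i,x}
  x↔{g,v}

N(x) = ["g", "v"]

Answer: ["g", "v"]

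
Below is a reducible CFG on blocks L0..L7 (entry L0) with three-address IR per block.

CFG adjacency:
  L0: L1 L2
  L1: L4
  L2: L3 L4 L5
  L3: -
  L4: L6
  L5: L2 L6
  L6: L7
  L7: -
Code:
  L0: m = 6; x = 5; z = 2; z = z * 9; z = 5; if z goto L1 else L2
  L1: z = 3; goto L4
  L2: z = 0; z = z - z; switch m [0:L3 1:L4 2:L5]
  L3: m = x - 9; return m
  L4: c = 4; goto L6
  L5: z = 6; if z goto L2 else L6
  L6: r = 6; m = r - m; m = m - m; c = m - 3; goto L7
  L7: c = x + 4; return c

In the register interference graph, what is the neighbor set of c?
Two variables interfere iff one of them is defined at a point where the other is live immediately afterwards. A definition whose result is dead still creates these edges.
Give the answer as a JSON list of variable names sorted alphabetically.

Answer: ["m", "x"]

Derivation:
def/use:
  L0: def={m,x,z} ue=∅
  L1: def={z} ue=∅
  L2: def={z} ue={m}
  L3: def={m} ue={x}
  L4: def={c} ue=∅
  L5: def={z} ue=∅
  L6: def={c,m,r} ue={m}
  L7: def={c} ue={x}

Liveness:
  L0: in=∅ out={m,x}
  L1: in={m,x} out={m,x}
  L2: in={m,x} out={m,x}
  L3: in={x} out=∅
  L4: in={m,x} out={m,x}
  L5: in={m,x} out={m,x}
  L6: in={m,x} out={x}
  L7: in={x} out=∅

Interference:
  c↔{m,x}
  m↔{c,r,x,z}
  r↔{m,x}
  x↔{c,m,r,z}
  z↔{m,x}

N(c) = ["m", "x"]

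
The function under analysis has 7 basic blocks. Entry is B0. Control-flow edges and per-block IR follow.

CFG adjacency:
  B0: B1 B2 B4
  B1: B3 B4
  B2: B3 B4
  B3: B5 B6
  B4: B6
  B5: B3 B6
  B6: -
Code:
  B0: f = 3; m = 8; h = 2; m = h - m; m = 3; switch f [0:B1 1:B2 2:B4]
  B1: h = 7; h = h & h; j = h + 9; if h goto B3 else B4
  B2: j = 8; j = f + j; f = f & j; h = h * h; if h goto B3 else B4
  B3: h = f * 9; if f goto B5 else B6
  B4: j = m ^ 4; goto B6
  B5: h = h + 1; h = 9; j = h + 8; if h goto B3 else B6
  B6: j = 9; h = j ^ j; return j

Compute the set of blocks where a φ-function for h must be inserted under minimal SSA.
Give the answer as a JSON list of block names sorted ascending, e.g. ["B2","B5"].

idom tree: B1←B0 B2←B0 B3←B0 B4←B0 B5←B3 B6←B0
Join-block Dom:
  B3: preds {B1,B2,B5}: {B0,B1} ∩ {B0,B2} ∩ {B0,B3,B5} = {B0}; idom=B0
  B4: preds {B0,B1,B2}: {B0} ∩ {B0,B1} ∩ {B0,B2} = {B0}; idom=B0
  B6: preds {B3,B4,B5}: {B0,B3} ∩ {B0,B4} ∩ {B0,B3,B5} = {B0}; idom=B0

DF derivation:
  B3←B1: walk B1 to B0
  B3←B2: walk B2 to B0
  B3←B5: walk B5→B3 to B0
  B4←B0: walk · to B0
  B4←B1: walk B1 to B0
  B4←B2: walk B2 to B0
  B6←B3: walk B3 to B0
  B6←B4: walk B4 to B0
  B6←B5: walk B5→B3 to B0
  B0: DF=∅
  B1: DF={B3,B4}
  B2: DF={B3,B4}
  B3: DF={B3,B6}
  B4: DF={B6}
  B5: DF={B3,B6}
  B6: DF=∅

φ for h: defs {B0,B1,B2,B3,B5,B6}
  DF⁺ = {B3,B4,B6}

Answer: ["B3", "B4", "B6"]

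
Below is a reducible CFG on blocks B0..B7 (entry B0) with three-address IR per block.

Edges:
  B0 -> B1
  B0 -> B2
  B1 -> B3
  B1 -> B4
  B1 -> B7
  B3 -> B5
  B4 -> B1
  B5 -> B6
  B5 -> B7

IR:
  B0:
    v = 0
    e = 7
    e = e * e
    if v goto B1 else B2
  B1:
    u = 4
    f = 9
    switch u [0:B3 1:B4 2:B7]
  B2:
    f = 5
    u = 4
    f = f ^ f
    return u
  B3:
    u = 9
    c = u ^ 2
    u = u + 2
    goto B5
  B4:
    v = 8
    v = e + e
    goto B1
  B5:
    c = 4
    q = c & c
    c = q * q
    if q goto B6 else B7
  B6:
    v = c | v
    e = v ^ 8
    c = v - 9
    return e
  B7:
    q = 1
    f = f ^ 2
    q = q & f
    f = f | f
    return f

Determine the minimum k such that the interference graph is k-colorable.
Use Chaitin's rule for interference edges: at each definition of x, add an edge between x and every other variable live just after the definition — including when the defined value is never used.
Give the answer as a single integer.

def/use:
  B0 def {e,v} use ∅
  B1 def {f,u} use ∅
  B2 def {f,u} use ∅
  B3 def {c,u} use ∅
  B4 def {v} use {e}
  B5 def {c,q} use ∅
  B6 def {c,e,v} use {c,v}
  B7 def {f,q} use {f}

Backward fixpoint:
  live B0: ∅→{e,v}
  live B1: {e,v}→{e,f,v}
  live B2: ∅→∅
  live B3: {f,v}→{f,v}
  live B4: {e}→{e,v}
  live B5: {f,v}→{c,f,v}
  live B6: {c,v}→∅
  live B7: {f}→∅

Conflict graph:
  c: {e,f,q,u,v}
  e: {c,f,u,v}
  f: {c,e,q,u,v}
  q: {c,f,v}
  u: {c,e,f,v}
  v: {c,e,f,q,u}

Colouring:
  lower bound: {c,e,f,u,v} mutually conflict ⇒ χ ≥ 5
  assign c→c0 e→c3 f→c1 q→c3 u→c4 v→c2 — no edge inside a register ⇒ χ ≤ 5
  χ = 5

Answer: 5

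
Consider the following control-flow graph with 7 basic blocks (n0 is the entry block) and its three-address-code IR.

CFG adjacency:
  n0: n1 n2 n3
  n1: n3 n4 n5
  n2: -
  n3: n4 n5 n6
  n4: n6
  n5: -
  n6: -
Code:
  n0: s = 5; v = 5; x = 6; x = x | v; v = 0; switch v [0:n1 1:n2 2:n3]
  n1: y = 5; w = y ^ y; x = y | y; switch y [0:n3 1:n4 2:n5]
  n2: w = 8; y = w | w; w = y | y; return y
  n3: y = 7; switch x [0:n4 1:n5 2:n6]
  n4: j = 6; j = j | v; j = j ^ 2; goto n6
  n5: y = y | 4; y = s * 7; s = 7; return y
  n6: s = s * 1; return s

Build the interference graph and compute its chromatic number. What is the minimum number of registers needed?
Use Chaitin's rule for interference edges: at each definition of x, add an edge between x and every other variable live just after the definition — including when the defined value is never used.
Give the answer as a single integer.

Answer: 4

Analysis:
def/use:
  n0 def {s,v,x} use ∅
  n1 def {w,x,y} use ∅
  n2 def {w,y} use ∅
  n3 def {y} use {x}
  n4 def {j} use {v}
  n5 def {s,y} use {s,y}
  n6 def {s} use {s}

Liveness:
  n0: in=∅ out={s,v,x}
  n1: in={s,v} out={s,v,x,y}
  n2: in=∅ out=∅
  n3: in={s,v,x} out={s,v,y}
  n4: in={s,v} out={s}
  n5: in={s,y} out=∅
  n6: in={s} out=∅

Conflict graph:
  j↔{s,v}
  s↔{j,v,w,x,y}
  v↔{j,s,w,x,y}
  w↔{s,v,y}
  x↔{s,v,y}
  y↔{s,v,w,x}

Chromatic number:
  {s,v,w,y} pairwise interfere (4-clique) ⇒ χ ≥ 4
  assign j→r2 s→r0 v→r1 w→r3 x→r3 y→r2 — no edge inside a register ⇒ χ ≤ 4
  χ = 4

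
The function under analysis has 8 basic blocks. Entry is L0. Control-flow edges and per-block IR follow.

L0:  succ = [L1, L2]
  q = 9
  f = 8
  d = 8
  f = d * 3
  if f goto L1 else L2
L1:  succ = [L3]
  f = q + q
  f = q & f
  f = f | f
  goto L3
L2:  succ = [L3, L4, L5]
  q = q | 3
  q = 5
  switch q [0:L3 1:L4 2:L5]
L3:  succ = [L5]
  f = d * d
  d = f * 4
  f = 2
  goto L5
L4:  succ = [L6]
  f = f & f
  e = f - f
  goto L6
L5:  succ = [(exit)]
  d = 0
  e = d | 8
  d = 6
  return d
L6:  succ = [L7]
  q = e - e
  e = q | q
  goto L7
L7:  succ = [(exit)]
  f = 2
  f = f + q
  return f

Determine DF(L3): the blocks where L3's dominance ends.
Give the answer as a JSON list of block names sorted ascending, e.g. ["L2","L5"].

Answer: ["L5"]

Working:
idom tree: L1←L0 L2←L0 L3←L0 L4←L2 L5←L0 L6←L4 L7←L6
Dom∩ at merges:
  L3: preds {L1,L2}: {L0,L1} ∩ {L0,L2} = {L0}; idom=L0
  L5: preds {L2,L3}: {L0,L2} ∩ {L0,L3} = {L0}; idom=L0

DF walk-up:
  join L3 pred L1: L1 stop@L0
  join L3 pred L2: L2 stop@L0
  join L5 pred L2: L2 stop@L0
  join L5 pred L3: L3 stop@L0
  DF(L0)=∅
  DF(L1)={L3}
  DF(L2)={L3,L5}
  DF(L3)={L5}
  DF(L4)=∅
  DF(L5)=∅
  DF(L6)=∅
  DF(L7)=∅

DF(L3) = ["L5"]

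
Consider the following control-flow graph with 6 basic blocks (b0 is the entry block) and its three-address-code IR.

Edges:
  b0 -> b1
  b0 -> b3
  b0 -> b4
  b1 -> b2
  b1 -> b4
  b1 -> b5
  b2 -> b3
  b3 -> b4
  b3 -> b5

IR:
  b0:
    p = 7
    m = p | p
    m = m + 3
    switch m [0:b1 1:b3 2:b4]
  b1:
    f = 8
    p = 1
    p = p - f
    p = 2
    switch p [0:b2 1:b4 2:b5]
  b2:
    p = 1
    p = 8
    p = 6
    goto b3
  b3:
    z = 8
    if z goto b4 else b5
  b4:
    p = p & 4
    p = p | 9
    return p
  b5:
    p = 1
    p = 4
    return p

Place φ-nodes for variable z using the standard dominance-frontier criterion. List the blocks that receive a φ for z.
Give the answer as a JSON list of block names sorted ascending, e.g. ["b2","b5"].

Answer: ["b4", "b5"]

Working:
idom tree: b1←b0 b2←b1 b3←b0 b4←b0 b5←b0
Dom at joins:
  b3: preds {b0,b2}: {b0} ∩ {b0,b1,b2} = {b0}; idom=b0
  b4: preds {b0,b1,b3}: {b0} ∩ {b0,b1} ∩ {b0,b3} = {b0}; idom=b0
  b5: preds {b1,b3}: {b0,b1} ∩ {b0,b3} = {b0}; idom=b0

Frontier:
  b3←b0: walk · to b0
  b3←b2: walk b2→b1 to b0
  b4←b0: walk · to b0
  b4←b1: walk b1 to b0
  b4←b3: walk b3 to b0
  b5←b1: walk b1 to b0
  b5←b3: walk b3 to b0
  b0: DF=∅
  b1: DF={b3,b4,b5}
  b2: DF={b3}
  b3: DF={b4,b5}
  b4: DF=∅
  b5: DF=∅

φ for z: defs {b3}
  DF⁺ = {b4,b5}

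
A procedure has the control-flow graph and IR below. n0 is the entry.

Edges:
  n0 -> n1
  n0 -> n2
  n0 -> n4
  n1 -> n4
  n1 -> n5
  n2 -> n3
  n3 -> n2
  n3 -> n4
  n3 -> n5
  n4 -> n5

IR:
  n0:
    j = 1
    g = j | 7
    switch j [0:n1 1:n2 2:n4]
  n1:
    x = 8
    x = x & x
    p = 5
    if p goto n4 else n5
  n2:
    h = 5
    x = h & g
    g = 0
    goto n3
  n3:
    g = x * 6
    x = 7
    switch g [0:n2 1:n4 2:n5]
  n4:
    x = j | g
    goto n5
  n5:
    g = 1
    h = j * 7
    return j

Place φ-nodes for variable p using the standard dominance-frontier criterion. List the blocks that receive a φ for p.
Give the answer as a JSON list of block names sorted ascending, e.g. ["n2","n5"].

Answer: ["n4", "n5"]

Working:
idom tree: n1←n0 n2←n0 n3←n2 n4←n0 n5←n0
Join-block Dom:
  n2: preds {n0,n3}: {n0} ∩ {n0,n2,n3} = {n0}; idom=n0
  n4: preds {n0,n1,n3}: {n0} ∩ {n0,n1} ∩ {n0,n2,n3} = {n0}; idom=n0
  n5: preds {n1,n3,n4}: {n0,n1} ∩ {n0,n2,n3} ∩ {n0,n4} = {n0}; idom=n0

DF walk-up:
  n2←n0: walk · to n0
  n2←n3: walk n3→n2 to n0
  n4←n0: walk · to n0
  n4←n1: walk n1 to n0
  n4←n3: walk n3→n2 to n0
  n5←n1: walk n1 to n0
  n5←n3: walk n3→n2 to n0
  n5←n4: walk n4 to n0
  n0: DF=∅
  n1: DF={n4,n5}
  n2: DF={n2,n4,n5}
  n3: DF={n2,n4,n5}
  n4: DF={n5}
  n5: DF=∅

φ for p: defs {n1}
  DF⁺ = {n4,n5}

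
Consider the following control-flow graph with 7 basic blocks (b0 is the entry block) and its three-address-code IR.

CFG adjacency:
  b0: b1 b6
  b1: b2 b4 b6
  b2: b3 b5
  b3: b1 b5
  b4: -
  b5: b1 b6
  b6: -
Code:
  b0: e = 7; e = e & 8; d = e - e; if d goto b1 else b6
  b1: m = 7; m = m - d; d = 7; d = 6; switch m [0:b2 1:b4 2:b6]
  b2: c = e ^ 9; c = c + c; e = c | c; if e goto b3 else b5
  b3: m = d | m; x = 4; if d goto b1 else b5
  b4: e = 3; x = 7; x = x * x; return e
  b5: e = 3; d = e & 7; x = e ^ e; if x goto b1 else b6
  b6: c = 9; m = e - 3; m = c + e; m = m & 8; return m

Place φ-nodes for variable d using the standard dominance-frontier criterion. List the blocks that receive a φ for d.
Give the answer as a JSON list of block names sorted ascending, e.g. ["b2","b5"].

Answer: ["b1", "b6"]

Derivation:
idom tree: b1←b0 b2←b1 b3←b2 b4←b1 b5←b2 b6←b0
Dom at joins:
  b1: preds {b0,b3,b5}: {b0} ∩ {b0,b1,b2,b3} ∩ {b0,b1,b2,b5} = {b0}; idom=b0
  b5: preds {b2,b3}: {b0,b1,b2} ∩ {b0,b1,b2,b3} = {b0,b1,b2}; idom=b2
  b6: preds {b0,b1,b5}: {b0} ∩ {b0,b1} ∩ {b0,b1,b2,b5} = {b0}; idom=b0

DF walk-up:
  b1←b0: walk · to b0
  b1←b3: walk b3→b2→b1 to b0
  b1←b5: walk b5→b2→b1 to b0
  b5←b2: walk · to b2
  b5←b3: walk b3 to b2
  b6←b0: walk · to b0
  b6←b1: walk b1 to b0
  b6←b5: walk b5→b2→b1 to b0
  b0: DF=∅
  b1: DF={b1,b6}
  b2: DF={b1,b6}
  b3: DF={b1,b5}
  b4: DF=∅
  b5: DF={b1,b6}
  b6: DF=∅

φ for d: defs {b0,b1,b5}
  DF⁺ = {b1,b6}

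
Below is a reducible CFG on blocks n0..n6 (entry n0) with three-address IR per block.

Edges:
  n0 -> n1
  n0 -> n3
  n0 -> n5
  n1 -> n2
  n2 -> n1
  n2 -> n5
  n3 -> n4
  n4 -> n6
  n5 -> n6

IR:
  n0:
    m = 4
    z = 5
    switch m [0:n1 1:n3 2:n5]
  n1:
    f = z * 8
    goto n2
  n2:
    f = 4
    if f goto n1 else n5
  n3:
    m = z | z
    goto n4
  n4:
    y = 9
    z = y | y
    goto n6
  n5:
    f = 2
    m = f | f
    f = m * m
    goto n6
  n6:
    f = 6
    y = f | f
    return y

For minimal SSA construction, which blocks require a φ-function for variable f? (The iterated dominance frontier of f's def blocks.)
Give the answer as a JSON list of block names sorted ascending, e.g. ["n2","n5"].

idom tree: n1←n0 n2←n1 n3←n0 n4←n3 n5←n0 n6←n0
Join-block Dom:
  n1: preds {n0,n2}: {n0} ∩ {n0,n1,n2} = {n0}; idom=n0
  n5: preds {n0,n2}: {n0} ∩ {n0,n1,n2} = {n0}; idom=n0
  n6: preds {n4,n5}: {n0,n3,n4} ∩ {n0,n5} = {n0}; idom=n0

DF walk-up:
  n1←n0: walk · to n0
  n1←n2: walk n2→n1 to n0
  n5←n0: walk · to n0
  n5←n2: walk n2→n1 to n0
  n6←n4: walk n4→n3 to n0
  n6←n5: walk n5 to n0
  n0 → ∅
  n1 → {n1,n5}
  n2 → {n1,n5}
  n3 → {n6}
  n4 → {n6}
  n5 → {n6}
  n6 → ∅

φ for f: defs {n1,n2,n5,n6}
  DF⁺ = {n1,n5,n6}

Answer: ["n1", "n5", "n6"]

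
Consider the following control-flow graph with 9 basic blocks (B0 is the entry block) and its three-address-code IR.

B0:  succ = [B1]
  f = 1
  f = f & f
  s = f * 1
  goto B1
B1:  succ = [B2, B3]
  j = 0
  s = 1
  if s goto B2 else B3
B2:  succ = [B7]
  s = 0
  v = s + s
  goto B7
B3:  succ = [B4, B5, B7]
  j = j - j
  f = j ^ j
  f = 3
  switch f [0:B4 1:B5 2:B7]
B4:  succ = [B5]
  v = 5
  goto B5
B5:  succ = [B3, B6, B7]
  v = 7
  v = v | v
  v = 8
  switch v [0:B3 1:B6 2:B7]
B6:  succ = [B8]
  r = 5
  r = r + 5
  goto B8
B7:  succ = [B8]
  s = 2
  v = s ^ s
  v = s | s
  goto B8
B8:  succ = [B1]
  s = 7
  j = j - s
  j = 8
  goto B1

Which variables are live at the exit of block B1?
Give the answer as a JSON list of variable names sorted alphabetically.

Answer: ["j"]

Analysis:
Per-block:
  B0: def={f,s} ue=∅
  B1: def={j,s} ue=∅
  B2: def={s,v} ue=∅
  B3: def={f,j} ue={j}
  B4: def={v} ue=∅
  B5: def={v} ue=∅
  B6: def={r} ue=∅
  B7: def={s,v} ue=∅
  B8: def={j,s} ue={j}

Live sets:
  B0: in=∅ out=∅
  B1: in=∅ out={j}
  B2: in={j} out={j}
  B3: in={j} out={j}
  B4: in={j} out={j}
  B5: in={j} out={j}
  B6: in={j} out={j}
  B7: in={j} out={j}
  B8: in={j} out=∅

live-out(B1) = ["j"]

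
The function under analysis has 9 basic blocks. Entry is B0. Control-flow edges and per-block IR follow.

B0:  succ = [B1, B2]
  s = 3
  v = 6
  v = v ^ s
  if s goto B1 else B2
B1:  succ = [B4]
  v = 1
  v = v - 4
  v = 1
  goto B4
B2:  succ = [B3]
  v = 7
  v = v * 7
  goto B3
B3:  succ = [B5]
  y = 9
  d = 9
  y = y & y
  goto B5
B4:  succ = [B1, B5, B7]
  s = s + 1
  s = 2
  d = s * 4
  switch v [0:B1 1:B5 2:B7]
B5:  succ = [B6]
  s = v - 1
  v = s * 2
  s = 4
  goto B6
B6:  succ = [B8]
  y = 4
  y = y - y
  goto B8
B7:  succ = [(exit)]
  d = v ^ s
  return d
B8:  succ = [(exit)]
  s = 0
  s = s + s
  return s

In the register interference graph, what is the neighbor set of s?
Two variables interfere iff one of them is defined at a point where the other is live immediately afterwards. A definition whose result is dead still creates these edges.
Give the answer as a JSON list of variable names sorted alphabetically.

Block summaries:
  B0: {s,v} / ∅
  B1: {v} / ∅
  B2: {v} / ∅
  B3: {d,y} / ∅
  B4: {d,s} / {s,v}
  B5: {s,v} / {v}
  B6: {y} / ∅
  B7: {d} / {s,v}
  B8: {s} / ∅

Liveness:
  B0: in=∅ out={s}
  B1: in={s} out={s,v}
  B2: in=∅ out={v}
  B3: in={v} out={v}
  B4: in={s,v} out={s,v}
  B5: in={v} out=∅
  B6: in=∅ out=∅
  B7: in={s,v} out=∅
  B8: in=∅ out=∅

Interfere edges:
  d: {s,v,y}
  s: {d,v}
  v: {d,s,y}
  y: {d,v}

N(s) = ["d", "v"]

Answer: ["d", "v"]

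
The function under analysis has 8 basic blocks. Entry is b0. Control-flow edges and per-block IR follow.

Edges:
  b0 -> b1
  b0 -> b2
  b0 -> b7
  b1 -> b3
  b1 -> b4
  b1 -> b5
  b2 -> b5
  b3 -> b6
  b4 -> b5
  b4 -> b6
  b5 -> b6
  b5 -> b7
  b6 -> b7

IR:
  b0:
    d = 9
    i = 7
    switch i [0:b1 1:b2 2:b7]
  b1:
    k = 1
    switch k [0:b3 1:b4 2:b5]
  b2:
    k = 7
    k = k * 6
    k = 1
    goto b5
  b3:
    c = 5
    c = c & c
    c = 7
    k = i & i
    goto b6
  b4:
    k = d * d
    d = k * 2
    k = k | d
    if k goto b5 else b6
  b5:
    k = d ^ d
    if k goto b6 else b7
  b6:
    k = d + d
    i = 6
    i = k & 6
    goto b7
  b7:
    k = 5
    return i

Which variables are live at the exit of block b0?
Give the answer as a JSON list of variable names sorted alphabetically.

Answer: ["d", "i"]

Working:
Block summaries:
  b0: {d,i} / ∅
  b1: {k} / ∅
  b2: {k} / ∅
  b3: {c,k} / {i}
  b4: {d,k} / {d}
  b5: {k} / {d}
  b6: {i,k} / {d}
  b7: {k} / {i}

Liveness:
  b0: in=∅ out={d,i}
  b1: in={d,i} out={d,i}
  b2: in={d,i} out={d,i}
  b3: in={d,i} out={d}
  b4: in={d,i} out={d,i}
  b5: in={d,i} out={d,i}
  b6: in={d} out={i}
  b7: in={i} out=∅

live-out(b0) = ["d", "i"]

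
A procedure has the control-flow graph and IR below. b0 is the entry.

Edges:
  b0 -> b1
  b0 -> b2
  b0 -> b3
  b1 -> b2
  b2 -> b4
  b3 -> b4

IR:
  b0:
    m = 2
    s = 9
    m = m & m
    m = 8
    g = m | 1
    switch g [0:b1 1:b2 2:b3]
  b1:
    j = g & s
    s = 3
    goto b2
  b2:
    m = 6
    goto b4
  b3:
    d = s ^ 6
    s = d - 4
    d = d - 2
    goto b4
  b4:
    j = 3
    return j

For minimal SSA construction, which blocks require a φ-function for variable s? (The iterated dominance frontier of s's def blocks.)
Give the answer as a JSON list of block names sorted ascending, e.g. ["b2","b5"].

Answer: ["b2", "b4"]

Derivation:
idom tree: b1←b0 b2←b0 b3←b0 b4←b0
Dom at joins:
  b2: preds {b0,b1}: {b0} ∩ {b0,b1} = {b0}; idom=b0
  b4: preds {b2,b3}: {b0,b2} ∩ {b0,b3} = {b0}; idom=b0

DF walk-up:
  join b2 pred b0: · stop@b0
  join b2 pred b1: b1 stop@b0
  join b4 pred b2: b2 stop@b0
  join b4 pred b3: b3 stop@b0
  b0: DF=∅
  b1: DF={b2}
  b2: DF={b4}
  b3: DF={b4}
  b4: DF=∅

φ for s: defs {b0,b1,b3}
  DF⁺ = {b2,b4}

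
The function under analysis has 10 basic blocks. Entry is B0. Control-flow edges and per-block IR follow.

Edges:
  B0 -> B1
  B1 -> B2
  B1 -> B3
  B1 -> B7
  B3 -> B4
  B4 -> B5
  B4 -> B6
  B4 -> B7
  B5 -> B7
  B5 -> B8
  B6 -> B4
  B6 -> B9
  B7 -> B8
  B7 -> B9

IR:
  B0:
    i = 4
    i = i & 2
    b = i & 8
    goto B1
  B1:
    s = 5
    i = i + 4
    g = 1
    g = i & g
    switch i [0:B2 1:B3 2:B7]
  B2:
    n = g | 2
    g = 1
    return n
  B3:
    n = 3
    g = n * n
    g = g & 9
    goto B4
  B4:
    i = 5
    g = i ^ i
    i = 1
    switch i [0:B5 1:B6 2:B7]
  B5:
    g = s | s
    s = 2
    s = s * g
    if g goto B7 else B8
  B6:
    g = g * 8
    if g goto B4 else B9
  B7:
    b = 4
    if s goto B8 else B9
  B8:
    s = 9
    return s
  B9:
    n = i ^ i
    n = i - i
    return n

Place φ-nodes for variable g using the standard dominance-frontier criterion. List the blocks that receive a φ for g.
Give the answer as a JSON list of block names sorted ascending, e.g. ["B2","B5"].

Answer: ["B4", "B7", "B8", "B9"]

Derivation:
idom tree: B1←B0 B2←B1 B3←B1 B4←B3 B5←B4 B6←B4 B7←B1 B8←B1 B9←B1
Dom∩ at merges:
  B4: preds {B3,B6}: {B0,B1,B3} ∩ {B0,B1,B3,B4,B6} = {B0,B1,B3}; idom=B3
  B7: preds {B1,B4,B5}: {B0,B1} ∩ {B0,B1,B3,B4} ∩ {B0,B1,B3,B4,B5} = {B0,B1}; idom=B1
  B8: preds {B5,B7}: {B0,B1,B3,B4,B5} ∩ {B0,B1,B7} = {B0,B1}; idom=B1
  B9: preds {B6,B7}: {B0,B1,B3,B4,B6} ∩ {B0,B1,B7} = {B0,B1}; idom=B1

Frontier:
  join B4 pred B3: · stop@B3
  join B4 pred B6: B6→B4 stop@B3
  join B7 pred B1: · stop@B1
  join B7 pred B4: B4→B3 stop@B1
  join B7 pred B5: B5→B4→B3 stop@B1
  join B8 pred B5: B5→B4→B3 stop@B1
  join B8 pred B7: B7 stop@B1
  join B9 pred B6: B6→B4→B3 stop@B1
  join B9 pred B7: B7 stop@B1
  B0: DF=∅
  B1: DF=∅
  B2: DF=∅
  B3: DF={B7,B8,B9}
  B4: DF={B4,B7,B8,B9}
  B5: DF={B7,B8}
  B6: DF={B4,B9}
  B7: DF={B8,B9}
  B8: DF=∅
  B9: DF=∅

φ for g: defs {B1,B2,B3,B4,B5,B6}
  DF⁺ = {B4,B7,B8,B9}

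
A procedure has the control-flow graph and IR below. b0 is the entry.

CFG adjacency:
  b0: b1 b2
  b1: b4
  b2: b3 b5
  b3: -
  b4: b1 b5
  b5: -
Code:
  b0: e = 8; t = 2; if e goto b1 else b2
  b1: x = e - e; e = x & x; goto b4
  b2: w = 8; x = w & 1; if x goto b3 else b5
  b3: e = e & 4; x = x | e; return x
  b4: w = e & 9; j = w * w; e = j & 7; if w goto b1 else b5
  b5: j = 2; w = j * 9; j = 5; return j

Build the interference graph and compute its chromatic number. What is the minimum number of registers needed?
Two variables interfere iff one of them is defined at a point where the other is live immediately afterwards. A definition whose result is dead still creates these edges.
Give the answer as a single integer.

Answer: 2

Derivation:
def/use:
  b0: {e,t} / ∅
  b1: {e,x} / {e}
  b2: {w,x} / ∅
  b3: {e,x} / {e,x}
  b4: {e,j,w} / {e}
  b5: {j,w} / ∅

Liveness:
  b0 li=∅ lo={e}
  b1 li={e} lo={e}
  b2 li={e} lo={e,x}
  b3 li={e,x} lo=∅
  b4 li={e} lo={e}
  b5 li=∅ lo=∅

Interference:
  e — {t,w,x}
  j — {w}
  t — {e}
  w — {e,j}
  x — {e}

Chromatic number:
  clique {e,t} ⇒ need ≥ 2
  2-colouring: c0={e,j}  c1={t,w,x}
  χ = 2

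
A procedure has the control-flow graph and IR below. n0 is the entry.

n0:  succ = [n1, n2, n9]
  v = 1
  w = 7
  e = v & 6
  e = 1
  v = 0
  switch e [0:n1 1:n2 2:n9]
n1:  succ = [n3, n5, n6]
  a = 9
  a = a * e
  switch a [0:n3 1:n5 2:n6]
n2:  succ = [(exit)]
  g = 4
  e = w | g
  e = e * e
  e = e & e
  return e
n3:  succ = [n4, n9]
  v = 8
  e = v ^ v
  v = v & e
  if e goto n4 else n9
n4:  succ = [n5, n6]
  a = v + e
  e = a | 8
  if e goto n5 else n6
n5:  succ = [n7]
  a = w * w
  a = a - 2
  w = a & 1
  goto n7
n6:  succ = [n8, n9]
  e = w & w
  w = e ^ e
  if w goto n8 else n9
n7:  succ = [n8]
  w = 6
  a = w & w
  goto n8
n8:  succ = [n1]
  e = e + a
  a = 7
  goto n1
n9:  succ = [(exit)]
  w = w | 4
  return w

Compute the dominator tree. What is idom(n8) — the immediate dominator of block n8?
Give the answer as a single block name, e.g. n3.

idom tree: n1←n0 n2←n0 n3←n1 n4←n3 n5←n1 n6←n1 n7←n5 n8←n1 n9←n0
Join-block Dom:
  n1: preds {n0,n8}: {n0} ∩ {n0,n1,n8} = {n0}; idom=n0
  n5: preds {n1,n4}: {n0,n1} ∩ {n0,n1,n3,n4} = {n0,n1}; idom=n1
  n6: preds {n1,n4}: {n0,n1} ∩ {n0,n1,n3,n4} = {n0,n1}; idom=n1
  n8: preds {n6,n7}: {n0,n1,n6} ∩ {n0,n1,n5,n7} = {n0,n1}; idom=n1
  n9: preds {n0,n3,n6}: {n0} ∩ {n0,n1,n3} ∩ {n0,n1,n6} = {n0}; idom=n0

idom(n8) = n1

Answer: n1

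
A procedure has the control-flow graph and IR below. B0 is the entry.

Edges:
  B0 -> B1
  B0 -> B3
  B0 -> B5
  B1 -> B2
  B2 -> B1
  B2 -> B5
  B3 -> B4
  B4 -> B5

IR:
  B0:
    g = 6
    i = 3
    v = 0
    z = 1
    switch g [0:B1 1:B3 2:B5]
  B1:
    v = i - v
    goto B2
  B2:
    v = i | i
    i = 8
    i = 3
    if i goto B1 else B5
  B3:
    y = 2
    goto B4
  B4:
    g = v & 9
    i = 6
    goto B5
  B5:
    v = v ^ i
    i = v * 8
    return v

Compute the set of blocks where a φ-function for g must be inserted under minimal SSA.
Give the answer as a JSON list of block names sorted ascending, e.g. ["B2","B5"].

Answer: ["B5"]

Derivation:
idom tree: B1←B0 B2←B1 B3←B0 B4←B3 B5←B0
Dom at joins:
  B1: preds {B0,B2}: {B0} ∩ {B0,B1,B2} = {B0}; idom=B0
  B5: preds {B0,B2,B4}: {B0} ∩ {B0,B1,B2} ∩ {B0,B3,B4} = {B0}; idom=B0

DF derivation:
  join B1 pred B0: · stop@B0
  join B1 pred B2: B2→B1 stop@B0
  join B5 pred B0: · stop@B0
  join B5 pred B2: B2→B1 stop@B0
  join B5 pred B4: B4→B3 stop@B0
  B0: DF=∅
  B1: DF={B1,B5}
  B2: DF={B1,B5}
  B3: DF={B5}
  B4: DF={B5}
  B5: DF=∅

φ for g: defs {B0,B4}
  DF⁺ = {B5}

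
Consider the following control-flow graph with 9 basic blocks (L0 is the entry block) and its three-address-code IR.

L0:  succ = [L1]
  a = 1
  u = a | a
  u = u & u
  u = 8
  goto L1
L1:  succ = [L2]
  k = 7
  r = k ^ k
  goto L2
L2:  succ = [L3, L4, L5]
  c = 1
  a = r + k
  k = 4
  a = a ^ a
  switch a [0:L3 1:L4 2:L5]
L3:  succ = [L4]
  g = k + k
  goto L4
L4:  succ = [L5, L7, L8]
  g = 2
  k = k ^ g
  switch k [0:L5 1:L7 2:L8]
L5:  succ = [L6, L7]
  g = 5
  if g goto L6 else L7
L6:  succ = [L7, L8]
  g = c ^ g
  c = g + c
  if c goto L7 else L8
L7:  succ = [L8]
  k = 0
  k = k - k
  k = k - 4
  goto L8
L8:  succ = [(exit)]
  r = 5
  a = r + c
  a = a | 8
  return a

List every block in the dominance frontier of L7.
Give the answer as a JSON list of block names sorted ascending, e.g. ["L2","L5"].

Answer: ["L8"]

Derivation:
idom tree: L1←L0 L2←L1 L3←L2 L4←L2 L5←L2 L6←L5 L7←L2 L8←L2
Join-block Dom:
  L4: preds {L2,L3}: {L0,L1,L2} ∩ {L0,L1,L2,L3} = {L0,L1,L2}; idom=L2
  L5: preds {L2,L4}: {L0,L1,L2} ∩ {L0,L1,L2,L4} = {L0,L1,L2}; idom=L2
  L7: preds {L4,L5,L6}: {L0,L1,L2,L4} ∩ {L0,L1,L2,L5} ∩ {L0,L1,L2,L5,L6} = {L0,L1,L2}; idom=L2
  L8: preds {L4,L6,L7}: {L0,L1,L2,L4} ∩ {L0,L1,L2,L5,L6} ∩ {L0,L1,L2,L7} = {L0,L1,L2}; idom=L2

DF walk-up:
  L4←L2: walk · to L2
  L4←L3: walk L3 to L2
  L5←L2: walk · to L2
  L5←L4: walk L4 to L2
  L7←L4: walk L4 to L2
  L7←L5: walk L5 to L2
  L7←L6: walk L6→L5 to L2
  L8←L4: walk L4 to L2
  L8←L6: walk L6→L5 to L2
  L8←L7: walk L7 to L2
  L0: DF=∅
  L1: DF=∅
  L2: DF=∅
  L3: DF={L4}
  L4: DF={L5,L7,L8}
  L5: DF={L7,L8}
  L6: DF={L7,L8}
  L7: DF={L8}
  L8: DF=∅

DF(L7) = ["L8"]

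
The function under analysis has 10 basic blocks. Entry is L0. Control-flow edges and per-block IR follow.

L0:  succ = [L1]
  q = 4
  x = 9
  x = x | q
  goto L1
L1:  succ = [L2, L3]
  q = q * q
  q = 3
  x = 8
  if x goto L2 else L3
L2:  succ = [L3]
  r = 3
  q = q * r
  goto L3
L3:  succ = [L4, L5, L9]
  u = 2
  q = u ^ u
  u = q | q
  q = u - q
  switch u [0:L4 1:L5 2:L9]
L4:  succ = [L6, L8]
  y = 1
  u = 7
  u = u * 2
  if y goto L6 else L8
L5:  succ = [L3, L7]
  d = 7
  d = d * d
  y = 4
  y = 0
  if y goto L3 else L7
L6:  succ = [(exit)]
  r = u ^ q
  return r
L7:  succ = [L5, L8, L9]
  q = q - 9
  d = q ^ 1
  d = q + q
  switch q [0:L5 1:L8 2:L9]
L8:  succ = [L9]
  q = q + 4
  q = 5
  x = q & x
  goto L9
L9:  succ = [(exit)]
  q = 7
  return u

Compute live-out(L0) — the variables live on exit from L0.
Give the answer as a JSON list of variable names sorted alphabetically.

Per-block:
  L0: def={q,x} ue=∅
  L1: def={q,x} ue={q}
  L2: def={q,r} ue={q}
  L3: def={q,u} ue=∅
  L4: def={u,y} ue=∅
  L5: def={d,y} ue=∅
  L6: def={r} ue={q,u}
  L7: def={d,q} ue={q}
  L8: def={q,x} ue={q,x}
  L9: def={q} ue={u}

Liveness:
  live L0: ∅→{q}
  live L1: {q}→{q,x}
  live L2: {q,x}→{x}
  live L3: {x}→{q,u,x}
  live L4: {q,x}→{q,u,x}
  live L5: {q,u,x}→{q,u,x}
  live L6: {q,u}→∅
  live L7: {q,u,x}→{q,u,x}
  live L8: {q,u,x}→{u}
  live L9: {u}→∅

live-out(L0) = ["q"]

Answer: ["q"]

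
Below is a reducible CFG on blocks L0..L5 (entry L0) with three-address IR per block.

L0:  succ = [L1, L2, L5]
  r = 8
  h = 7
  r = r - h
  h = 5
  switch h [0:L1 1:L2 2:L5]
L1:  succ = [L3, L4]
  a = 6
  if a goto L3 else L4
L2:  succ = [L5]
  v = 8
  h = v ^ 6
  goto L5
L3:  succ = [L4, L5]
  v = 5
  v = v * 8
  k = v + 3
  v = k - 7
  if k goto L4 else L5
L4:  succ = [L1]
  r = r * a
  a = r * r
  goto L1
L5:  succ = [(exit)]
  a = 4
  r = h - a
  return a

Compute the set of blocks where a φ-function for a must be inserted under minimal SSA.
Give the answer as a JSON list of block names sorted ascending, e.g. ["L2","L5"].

idom tree: L1←L0 L2←L0 L3←L1 L4←L1 L5←L0
Dom∩ at merges:
  L1: preds {L0,L4}: {L0} ∩ {L0,L1,L4} = {L0}; idom=L0
  L4: preds {L1,L3}: {L0,L1} ∩ {L0,L1,L3} = {L0,L1}; idom=L1
  L5: preds {L0,L2,L3}: {L0} ∩ {L0,L2} ∩ {L0,L1,L3} = {L0}; idom=L0

Frontier:
  L1←L0: walk · to L0
  L1←L4: walk L4→L1 to L0
  L4←L1: walk · to L1
  L4←L3: walk L3 to L1
  L5←L0: walk · to L0
  L5←L2: walk L2 to L0
  L5←L3: walk L3→L1 to L0
  L0 → ∅
  L1 → {L1,L5}
  L2 → {L5}
  L3 → {L4,L5}
  L4 → {L1}
  L5 → ∅

φ for a: defs {L1,L4,L5}
  DF⁺ = {L1,L5}

Answer: ["L1", "L5"]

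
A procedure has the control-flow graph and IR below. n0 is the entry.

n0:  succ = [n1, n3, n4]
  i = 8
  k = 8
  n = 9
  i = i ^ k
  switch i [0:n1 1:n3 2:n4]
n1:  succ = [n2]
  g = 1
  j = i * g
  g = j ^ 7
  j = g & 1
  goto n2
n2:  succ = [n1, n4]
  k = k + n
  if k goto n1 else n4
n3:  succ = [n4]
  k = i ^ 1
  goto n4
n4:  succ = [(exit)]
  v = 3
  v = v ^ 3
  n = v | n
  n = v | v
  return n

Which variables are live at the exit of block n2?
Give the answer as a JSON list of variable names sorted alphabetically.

Answer: ["i", "k", "n"]

Working:
def/use:
  n0 def {i,k,n} use ∅
  n1 def {g,j} use {i}
  n2 def {k} use {k,n}
  n3 def {k} use {i}
  n4 def {n,v} use {n}

Live sets:
  n0: in=∅ out={i,k,n}
  n1: in={i,k,n} out={i,k,n}
  n2: in={i,k,n} out={i,k,n}
  n3: in={i,n} out={n}
  n4: in={n} out=∅

live-out(n2) = ["i", "k", "n"]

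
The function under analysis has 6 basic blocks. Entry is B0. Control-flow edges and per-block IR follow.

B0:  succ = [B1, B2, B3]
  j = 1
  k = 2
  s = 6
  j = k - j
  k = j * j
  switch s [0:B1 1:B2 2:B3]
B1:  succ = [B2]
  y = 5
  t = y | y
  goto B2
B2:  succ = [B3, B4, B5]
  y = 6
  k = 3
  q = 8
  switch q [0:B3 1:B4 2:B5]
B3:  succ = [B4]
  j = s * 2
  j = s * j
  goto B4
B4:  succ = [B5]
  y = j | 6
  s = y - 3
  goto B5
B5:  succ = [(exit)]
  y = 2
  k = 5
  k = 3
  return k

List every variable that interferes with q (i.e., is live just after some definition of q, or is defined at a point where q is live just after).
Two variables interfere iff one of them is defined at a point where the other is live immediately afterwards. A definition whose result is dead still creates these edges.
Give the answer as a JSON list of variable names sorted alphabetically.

Answer: ["j", "s"]

Derivation:
Block summaries:
  B0: {j,k,s} / ∅
  B1: {t,y} / ∅
  B2: {k,q,y} / ∅
  B3: {j} / {s}
  B4: {s,y} / {j}
  B5: {k,y} / ∅

Live sets:
  B0: in=∅ out={j,s}
  B1: in={j,s} out={j,s}
  B2: in={j,s} out={j,s}
  B3: in={s} out={j}
  B4: in={j} out=∅
  B5: in=∅ out=∅

Interference:
  j: {k,q,s,t,y}
  k: {j,s}
  q: {j,s}
  s: {j,k,q,t,y}
  t: {j,s}
  y: {j,s}

N(q) = ["j", "s"]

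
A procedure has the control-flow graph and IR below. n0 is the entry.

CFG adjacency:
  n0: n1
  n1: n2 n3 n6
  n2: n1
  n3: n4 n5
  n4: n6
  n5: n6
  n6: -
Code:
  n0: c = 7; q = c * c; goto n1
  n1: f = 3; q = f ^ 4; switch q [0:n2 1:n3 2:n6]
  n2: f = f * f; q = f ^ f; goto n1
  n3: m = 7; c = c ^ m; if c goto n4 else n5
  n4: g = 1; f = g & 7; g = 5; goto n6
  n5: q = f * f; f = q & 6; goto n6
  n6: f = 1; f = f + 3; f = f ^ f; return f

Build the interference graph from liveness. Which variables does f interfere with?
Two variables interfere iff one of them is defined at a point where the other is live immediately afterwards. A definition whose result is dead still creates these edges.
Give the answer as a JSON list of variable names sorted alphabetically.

Answer: ["c", "m", "q"]

Derivation:
Block summaries:
  n0 def {c,q} use ∅
  n1 def {f,q} use ∅
  n2 def {f,q} use {f}
  n3 def {c,m} use {c}
  n4 def {f,g} use ∅
  n5 def {f,q} use {f}
  n6 def {f} use ∅

Live sets:
  n0 li=∅ lo={c}
  n1 li={c} lo={c,f}
  n2 li={c,f} lo={c}
  n3 li={c,f} lo={f}
  n4 li=∅ lo=∅
  n5 li={f} lo=∅
  n6 li=∅ lo=∅

Interference:
  c — {f,m,q}
  f — {c,m,q}
  g — ∅
  m — {c,f}
  q — {c,f}

N(f) = ["c", "m", "q"]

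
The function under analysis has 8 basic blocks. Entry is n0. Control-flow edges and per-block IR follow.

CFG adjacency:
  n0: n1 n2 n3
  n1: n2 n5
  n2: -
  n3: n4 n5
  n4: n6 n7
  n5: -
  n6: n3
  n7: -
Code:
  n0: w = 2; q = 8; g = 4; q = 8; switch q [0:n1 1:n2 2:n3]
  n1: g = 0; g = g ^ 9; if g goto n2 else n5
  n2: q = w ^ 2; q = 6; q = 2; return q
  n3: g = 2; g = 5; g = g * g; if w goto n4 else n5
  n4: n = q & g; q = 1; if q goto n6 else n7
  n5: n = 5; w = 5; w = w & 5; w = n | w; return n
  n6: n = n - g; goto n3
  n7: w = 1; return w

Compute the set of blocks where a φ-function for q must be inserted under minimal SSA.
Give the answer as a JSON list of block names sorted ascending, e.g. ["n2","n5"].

idom tree: n1←n0 n2←n0 n3←n0 n4←n3 n5←n0 n6←n4 n7←n4
Dom∩ at merges:
  n2: preds {n0,n1}: {n0} ∩ {n0,n1} = {n0}; idom=n0
  n3: preds {n0,n6}: {n0} ∩ {n0,n3,n4,n6} = {n0}; idom=n0
  n5: preds {n1,n3}: {n0,n1} ∩ {n0,n3} = {n0}; idom=n0

Frontier:
  n2←n0: walk · to n0
  n2←n1: walk n1 to n0
  n3←n0: walk · to n0
  n3←n6: walk n6→n4→n3 to n0
  n5←n1: walk n1 to n0
  n5←n3: walk n3 to n0
  DF(n0)=∅
  DF(n1)={n2,n5}
  DF(n2)=∅
  DF(n3)={n3,n5}
  DF(n4)={n3}
  DF(n5)=∅
  DF(n6)={n3}
  DF(n7)=∅

φ for q: defs {n0,n2,n4}
  DF⁺ = {n3,n5}

Answer: ["n3", "n5"]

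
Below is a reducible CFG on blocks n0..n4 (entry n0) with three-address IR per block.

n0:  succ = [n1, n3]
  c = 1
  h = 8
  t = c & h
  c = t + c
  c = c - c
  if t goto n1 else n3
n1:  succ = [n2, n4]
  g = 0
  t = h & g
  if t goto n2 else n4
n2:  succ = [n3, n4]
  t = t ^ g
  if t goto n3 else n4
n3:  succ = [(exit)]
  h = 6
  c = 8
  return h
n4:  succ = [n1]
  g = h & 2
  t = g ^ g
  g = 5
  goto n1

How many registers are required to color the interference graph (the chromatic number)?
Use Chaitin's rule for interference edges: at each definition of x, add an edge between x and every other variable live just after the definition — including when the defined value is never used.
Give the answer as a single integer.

Per-block:
  n0: def={c,h,t} ue=∅
  n1: def={g,t} ue={h}
  n2: def={t} ue={g,t}
  n3: def={c,h} ue=∅
  n4: def={g,t} ue={h}

Backward fixpoint:
  live n0: ∅→{h}
  live n1: {h}→{g,h,t}
  live n2: {g,h,t}→{h}
  live n3: ∅→∅
  live n4: {h}→{h}

Conflict graph:
  c: {h,t}
  g: {h,t}
  h: {c,g,t}
  t: {c,g,h}

Chromatic number:
  lower bound: {c,h,t} mutually conflict ⇒ χ ≥ 3
  3-colouring: R0={h}  R1={t}  R2={c,g}
  χ = 3

Answer: 3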